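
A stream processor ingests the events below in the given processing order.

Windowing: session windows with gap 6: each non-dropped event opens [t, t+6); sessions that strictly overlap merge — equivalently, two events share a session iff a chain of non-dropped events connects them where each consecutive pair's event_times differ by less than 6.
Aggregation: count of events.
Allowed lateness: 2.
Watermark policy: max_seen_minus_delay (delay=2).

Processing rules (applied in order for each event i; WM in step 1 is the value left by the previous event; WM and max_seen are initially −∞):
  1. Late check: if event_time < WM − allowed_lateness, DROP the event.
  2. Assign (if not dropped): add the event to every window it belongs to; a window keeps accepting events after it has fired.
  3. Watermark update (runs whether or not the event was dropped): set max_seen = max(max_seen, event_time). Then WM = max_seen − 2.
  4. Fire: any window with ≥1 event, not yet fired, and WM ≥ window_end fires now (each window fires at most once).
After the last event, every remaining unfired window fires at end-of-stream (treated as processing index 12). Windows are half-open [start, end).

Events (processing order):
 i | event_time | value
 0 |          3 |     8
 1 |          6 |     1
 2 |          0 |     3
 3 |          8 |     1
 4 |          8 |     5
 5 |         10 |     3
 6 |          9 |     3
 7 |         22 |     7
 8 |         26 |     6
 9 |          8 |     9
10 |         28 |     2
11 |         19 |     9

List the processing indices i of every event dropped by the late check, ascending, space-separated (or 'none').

2 9 11

i=0 t=3 v=8: → [3,9); WM=1
i=1 t=6 v=1: → [3,12); WM=4
i=2 t=0 v=3: DROP (t<4-2); WM=4
i=3 t=8 v=1: → [3,14); WM=6
i=4 t=8 v=5: → [3,14); WM=6
i=5 t=10 v=3: → [3,16); WM=8
i=6 t=9 v=3: → [3,16); WM=8
i=7 t=22 v=7: → [22,28); WM=20
i=8 t=26 v=6: → [22,32); WM=24
i=9 t=8 v=9: DROP (t<24-2); WM=24
i=10 t=28 v=2: → [22,34); WM=26
i=11 t=19 v=9: DROP (t<26-2); WM=26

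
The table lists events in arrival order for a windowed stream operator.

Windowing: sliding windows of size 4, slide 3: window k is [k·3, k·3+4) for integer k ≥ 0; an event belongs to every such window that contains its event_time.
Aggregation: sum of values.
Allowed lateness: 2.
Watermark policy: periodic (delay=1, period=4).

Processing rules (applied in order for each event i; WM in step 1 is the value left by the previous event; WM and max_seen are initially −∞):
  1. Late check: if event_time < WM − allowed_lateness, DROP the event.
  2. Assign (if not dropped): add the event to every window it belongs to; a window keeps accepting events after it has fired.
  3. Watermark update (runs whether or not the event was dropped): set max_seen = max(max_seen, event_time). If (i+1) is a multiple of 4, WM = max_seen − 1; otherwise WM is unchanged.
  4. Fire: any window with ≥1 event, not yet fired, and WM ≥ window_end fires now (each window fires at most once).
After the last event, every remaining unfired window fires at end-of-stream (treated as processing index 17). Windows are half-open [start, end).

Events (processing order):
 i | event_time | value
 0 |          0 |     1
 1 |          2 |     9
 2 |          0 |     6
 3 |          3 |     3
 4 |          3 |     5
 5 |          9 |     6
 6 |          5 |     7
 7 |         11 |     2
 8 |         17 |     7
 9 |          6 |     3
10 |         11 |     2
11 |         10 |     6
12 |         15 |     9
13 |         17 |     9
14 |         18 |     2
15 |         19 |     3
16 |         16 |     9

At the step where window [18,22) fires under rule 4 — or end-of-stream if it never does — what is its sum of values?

i=0 t=0 v=1: → [0,4); WM=−∞
i=1 t=2 v=9: → [0,4); WM=−∞
i=2 t=0 v=6: → [0,4); WM=−∞
i=3 t=3 v=3: → [3,7),[0,4); WM=2
i=4 t=3 v=5: → [3,7),[0,4); WM=2
i=5 t=9 v=6: → [9,13),[6,10); WM=2
i=6 t=5 v=7: → [3,7); WM=2
i=7 t=11 v=2: → [9,13); WM=10; [0,4) fires=24 [3,7) fires=15 [6,10) fires=6
i=8 t=17 v=7: → [15,19); WM=10
i=9 t=6 v=3: DROP (t<10-2); WM=10
i=10 t=11 v=2: → [9,13); WM=10
i=11 t=10 v=6: → [9,13); WM=16; [9,13) fires=16
i=12 t=15 v=9: → [15,19),[12,16); WM=16; [12,16) fires=9
i=13 t=17 v=9: → [15,19); WM=16
i=14 t=18 v=2: → [18,22),[15,19); WM=16
i=15 t=19 v=3: → [18,22); WM=18
i=16 t=16 v=9: → [15,19); WM=18

5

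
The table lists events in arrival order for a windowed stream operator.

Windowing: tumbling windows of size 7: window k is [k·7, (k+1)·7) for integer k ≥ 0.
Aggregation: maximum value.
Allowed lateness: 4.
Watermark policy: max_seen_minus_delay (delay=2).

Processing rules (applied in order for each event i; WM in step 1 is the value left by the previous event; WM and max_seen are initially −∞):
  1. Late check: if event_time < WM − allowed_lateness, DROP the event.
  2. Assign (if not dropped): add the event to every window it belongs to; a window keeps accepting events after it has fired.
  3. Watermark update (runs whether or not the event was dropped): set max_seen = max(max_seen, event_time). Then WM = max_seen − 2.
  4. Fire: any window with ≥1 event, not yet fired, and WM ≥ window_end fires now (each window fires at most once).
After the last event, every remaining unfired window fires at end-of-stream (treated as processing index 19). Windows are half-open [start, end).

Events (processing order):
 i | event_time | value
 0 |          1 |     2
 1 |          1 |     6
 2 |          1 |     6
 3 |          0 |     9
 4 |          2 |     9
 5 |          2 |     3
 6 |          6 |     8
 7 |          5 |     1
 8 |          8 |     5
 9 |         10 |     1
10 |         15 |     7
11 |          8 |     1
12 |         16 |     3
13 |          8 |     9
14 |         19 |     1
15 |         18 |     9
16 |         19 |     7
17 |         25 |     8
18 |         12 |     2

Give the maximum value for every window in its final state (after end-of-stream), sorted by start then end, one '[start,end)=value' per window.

[0,7)=9 [7,14)=5 [14,21)=9 [21,28)=8

i=0 t=1 v=2: → [0,7); WM=-1
i=1 t=1 v=6: → [0,7); WM=-1
i=2 t=1 v=6: → [0,7); WM=-1
i=3 t=0 v=9: → [0,7); WM=-1
i=4 t=2 v=9: → [0,7); WM=0
i=5 t=2 v=3: → [0,7); WM=0
i=6 t=6 v=8: → [0,7); WM=4
i=7 t=5 v=1: → [0,7); WM=4
i=8 t=8 v=5: → [7,14); WM=6
i=9 t=10 v=1: → [7,14); WM=8; [0,7) fires=9
i=10 t=15 v=7: → [14,21); WM=13
i=11 t=8 v=1: DROP (t<13-4); WM=13
i=12 t=16 v=3: → [14,21); WM=14; [7,14) fires=5
i=13 t=8 v=9: DROP (t<14-4); WM=14
i=14 t=19 v=1: → [14,21); WM=17
i=15 t=18 v=9: → [14,21); WM=17
i=16 t=19 v=7: → [14,21); WM=17
i=17 t=25 v=8: → [21,28); WM=23; [14,21) fires=9
i=18 t=12 v=2: DROP (t<23-4); WM=23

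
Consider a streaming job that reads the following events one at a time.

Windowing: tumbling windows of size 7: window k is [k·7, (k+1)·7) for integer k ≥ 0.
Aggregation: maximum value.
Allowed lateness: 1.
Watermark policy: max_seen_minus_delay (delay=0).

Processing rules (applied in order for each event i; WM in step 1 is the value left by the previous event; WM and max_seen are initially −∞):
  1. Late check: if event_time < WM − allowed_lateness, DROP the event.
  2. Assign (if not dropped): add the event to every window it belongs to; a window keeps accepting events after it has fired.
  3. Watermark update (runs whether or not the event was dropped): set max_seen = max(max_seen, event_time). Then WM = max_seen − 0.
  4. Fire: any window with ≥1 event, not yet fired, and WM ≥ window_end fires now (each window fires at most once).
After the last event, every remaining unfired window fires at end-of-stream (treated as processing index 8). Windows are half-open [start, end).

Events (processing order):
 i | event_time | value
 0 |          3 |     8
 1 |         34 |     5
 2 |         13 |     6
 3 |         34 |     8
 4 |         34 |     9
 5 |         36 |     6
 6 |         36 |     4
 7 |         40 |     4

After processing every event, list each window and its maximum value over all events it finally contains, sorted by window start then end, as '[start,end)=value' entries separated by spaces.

[0,7)=8 [28,35)=9 [35,42)=6

i=0 t=3 v=8: → [0,7); WM=3
i=1 t=34 v=5: → [28,35); WM=34; [0,7) fires=8
i=2 t=13 v=6: DROP (t<34-1); WM=34
i=3 t=34 v=8: → [28,35); WM=34
i=4 t=34 v=9: → [28,35); WM=34
i=5 t=36 v=6: → [35,42); WM=36; [28,35) fires=9
i=6 t=36 v=4: → [35,42); WM=36
i=7 t=40 v=4: → [35,42); WM=40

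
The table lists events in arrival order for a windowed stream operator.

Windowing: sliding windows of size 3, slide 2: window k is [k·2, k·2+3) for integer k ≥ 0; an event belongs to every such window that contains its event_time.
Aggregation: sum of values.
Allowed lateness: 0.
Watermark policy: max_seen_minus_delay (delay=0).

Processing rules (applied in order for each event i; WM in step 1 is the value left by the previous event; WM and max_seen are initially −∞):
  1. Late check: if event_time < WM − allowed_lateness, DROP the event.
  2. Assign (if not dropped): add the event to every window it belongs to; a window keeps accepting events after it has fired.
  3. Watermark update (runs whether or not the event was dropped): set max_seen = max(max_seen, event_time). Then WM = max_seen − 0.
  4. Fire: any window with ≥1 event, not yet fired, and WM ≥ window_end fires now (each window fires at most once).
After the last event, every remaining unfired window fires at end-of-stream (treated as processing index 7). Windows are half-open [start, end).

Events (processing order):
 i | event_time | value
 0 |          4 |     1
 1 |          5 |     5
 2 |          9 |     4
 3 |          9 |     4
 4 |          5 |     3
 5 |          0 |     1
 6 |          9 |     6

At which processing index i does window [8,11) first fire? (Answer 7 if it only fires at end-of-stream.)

i=0 t=4 v=1: → [4,7),[2,5); WM=4
i=1 t=5 v=5: → [4,7); WM=5; [2,5) fires=1
i=2 t=9 v=4: → [8,11); WM=9; [4,7) fires=6
i=3 t=9 v=4: → [8,11); WM=9
i=4 t=5 v=3: DROP (t<9-0); WM=9
i=5 t=0 v=1: DROP (t<9-0); WM=9
i=6 t=9 v=6: → [8,11); WM=9

7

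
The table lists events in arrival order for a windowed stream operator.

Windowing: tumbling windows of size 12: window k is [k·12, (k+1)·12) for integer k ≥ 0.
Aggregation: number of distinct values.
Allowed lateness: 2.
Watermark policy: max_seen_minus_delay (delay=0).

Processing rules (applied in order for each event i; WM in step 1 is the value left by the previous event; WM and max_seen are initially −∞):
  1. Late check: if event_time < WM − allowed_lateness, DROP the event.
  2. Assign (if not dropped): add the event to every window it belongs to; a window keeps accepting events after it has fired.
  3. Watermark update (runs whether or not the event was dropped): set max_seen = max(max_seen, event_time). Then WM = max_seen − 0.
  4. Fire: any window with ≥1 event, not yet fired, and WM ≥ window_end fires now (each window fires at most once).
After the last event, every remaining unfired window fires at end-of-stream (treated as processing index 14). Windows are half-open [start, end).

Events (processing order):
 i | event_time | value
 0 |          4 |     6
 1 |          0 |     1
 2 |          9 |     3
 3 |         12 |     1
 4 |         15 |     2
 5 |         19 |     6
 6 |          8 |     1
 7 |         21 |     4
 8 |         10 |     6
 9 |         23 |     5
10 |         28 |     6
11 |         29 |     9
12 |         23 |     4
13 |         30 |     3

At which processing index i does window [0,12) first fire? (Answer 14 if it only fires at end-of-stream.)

3

i=0 t=4 v=6: → [0,12); WM=4
i=1 t=0 v=1: DROP (t<4-2); WM=4
i=2 t=9 v=3: → [0,12); WM=9
i=3 t=12 v=1: → [12,24); WM=12; [0,12) fires=2
i=4 t=15 v=2: → [12,24); WM=15
i=5 t=19 v=6: → [12,24); WM=19
i=6 t=8 v=1: DROP (t<19-2); WM=19
i=7 t=21 v=4: → [12,24); WM=21
i=8 t=10 v=6: DROP (t<21-2); WM=21
i=9 t=23 v=5: → [12,24); WM=23
i=10 t=28 v=6: → [24,36); WM=28; [12,24) fires=5
i=11 t=29 v=9: → [24,36); WM=29
i=12 t=23 v=4: DROP (t<29-2); WM=29
i=13 t=30 v=3: → [24,36); WM=30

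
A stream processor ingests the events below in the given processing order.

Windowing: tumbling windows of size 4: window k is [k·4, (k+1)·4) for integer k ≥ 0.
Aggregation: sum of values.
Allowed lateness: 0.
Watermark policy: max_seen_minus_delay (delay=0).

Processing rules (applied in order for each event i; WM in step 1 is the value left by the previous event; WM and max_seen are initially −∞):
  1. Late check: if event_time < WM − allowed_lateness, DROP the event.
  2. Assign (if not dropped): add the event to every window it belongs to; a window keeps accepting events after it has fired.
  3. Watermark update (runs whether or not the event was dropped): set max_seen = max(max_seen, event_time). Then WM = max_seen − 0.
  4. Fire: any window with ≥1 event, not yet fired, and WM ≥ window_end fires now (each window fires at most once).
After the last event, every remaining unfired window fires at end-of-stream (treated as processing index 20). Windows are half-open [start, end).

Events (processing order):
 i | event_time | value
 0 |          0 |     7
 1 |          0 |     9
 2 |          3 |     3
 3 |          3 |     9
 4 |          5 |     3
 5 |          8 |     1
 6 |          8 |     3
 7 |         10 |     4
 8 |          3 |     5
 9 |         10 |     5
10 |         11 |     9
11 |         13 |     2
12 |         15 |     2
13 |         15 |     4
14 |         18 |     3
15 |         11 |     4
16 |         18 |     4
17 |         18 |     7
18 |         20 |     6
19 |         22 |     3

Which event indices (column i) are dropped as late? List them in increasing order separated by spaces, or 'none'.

8 15

i=0 t=0 v=7: → [0,4); WM=0
i=1 t=0 v=9: → [0,4); WM=0
i=2 t=3 v=3: → [0,4); WM=3
i=3 t=3 v=9: → [0,4); WM=3
i=4 t=5 v=3: → [4,8); WM=5; [0,4) fires=28
i=5 t=8 v=1: → [8,12); WM=8; [4,8) fires=3
i=6 t=8 v=3: → [8,12); WM=8
i=7 t=10 v=4: → [8,12); WM=10
i=8 t=3 v=5: DROP (t<10-0); WM=10
i=9 t=10 v=5: → [8,12); WM=10
i=10 t=11 v=9: → [8,12); WM=11
i=11 t=13 v=2: → [12,16); WM=13; [8,12) fires=22
i=12 t=15 v=2: → [12,16); WM=15
i=13 t=15 v=4: → [12,16); WM=15
i=14 t=18 v=3: → [16,20); WM=18; [12,16) fires=8
i=15 t=11 v=4: DROP (t<18-0); WM=18
i=16 t=18 v=4: → [16,20); WM=18
i=17 t=18 v=7: → [16,20); WM=18
i=18 t=20 v=6: → [20,24); WM=20; [16,20) fires=14
i=19 t=22 v=3: → [20,24); WM=22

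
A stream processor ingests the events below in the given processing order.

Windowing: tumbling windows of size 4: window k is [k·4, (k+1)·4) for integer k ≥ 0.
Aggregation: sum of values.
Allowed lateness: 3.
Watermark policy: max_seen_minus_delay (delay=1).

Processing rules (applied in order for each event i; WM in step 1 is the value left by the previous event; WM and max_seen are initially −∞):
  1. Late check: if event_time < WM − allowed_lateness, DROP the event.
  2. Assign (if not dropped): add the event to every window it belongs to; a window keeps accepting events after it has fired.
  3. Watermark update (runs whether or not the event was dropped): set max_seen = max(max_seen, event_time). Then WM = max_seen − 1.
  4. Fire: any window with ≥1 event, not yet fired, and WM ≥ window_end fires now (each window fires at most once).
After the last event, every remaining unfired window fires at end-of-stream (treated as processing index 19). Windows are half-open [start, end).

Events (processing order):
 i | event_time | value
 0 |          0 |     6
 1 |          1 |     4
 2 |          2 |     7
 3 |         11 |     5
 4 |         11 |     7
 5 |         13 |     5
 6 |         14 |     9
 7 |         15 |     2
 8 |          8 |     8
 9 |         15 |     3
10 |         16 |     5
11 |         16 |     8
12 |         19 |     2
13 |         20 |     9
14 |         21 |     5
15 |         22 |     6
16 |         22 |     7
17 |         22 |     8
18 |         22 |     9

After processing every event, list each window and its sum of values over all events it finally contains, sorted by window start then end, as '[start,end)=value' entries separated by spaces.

[0,4)=17 [8,12)=12 [12,16)=19 [16,20)=15 [20,24)=44

i=0 t=0 v=6: → [0,4); WM=-1
i=1 t=1 v=4: → [0,4); WM=0
i=2 t=2 v=7: → [0,4); WM=1
i=3 t=11 v=5: → [8,12); WM=10; [0,4) fires=17
i=4 t=11 v=7: → [8,12); WM=10
i=5 t=13 v=5: → [12,16); WM=12; [8,12) fires=12
i=6 t=14 v=9: → [12,16); WM=13
i=7 t=15 v=2: → [12,16); WM=14
i=8 t=8 v=8: DROP (t<14-3); WM=14
i=9 t=15 v=3: → [12,16); WM=14
i=10 t=16 v=5: → [16,20); WM=15
i=11 t=16 v=8: → [16,20); WM=15
i=12 t=19 v=2: → [16,20); WM=18; [12,16) fires=19
i=13 t=20 v=9: → [20,24); WM=19
i=14 t=21 v=5: → [20,24); WM=20; [16,20) fires=15
i=15 t=22 v=6: → [20,24); WM=21
i=16 t=22 v=7: → [20,24); WM=21
i=17 t=22 v=8: → [20,24); WM=21
i=18 t=22 v=9: → [20,24); WM=21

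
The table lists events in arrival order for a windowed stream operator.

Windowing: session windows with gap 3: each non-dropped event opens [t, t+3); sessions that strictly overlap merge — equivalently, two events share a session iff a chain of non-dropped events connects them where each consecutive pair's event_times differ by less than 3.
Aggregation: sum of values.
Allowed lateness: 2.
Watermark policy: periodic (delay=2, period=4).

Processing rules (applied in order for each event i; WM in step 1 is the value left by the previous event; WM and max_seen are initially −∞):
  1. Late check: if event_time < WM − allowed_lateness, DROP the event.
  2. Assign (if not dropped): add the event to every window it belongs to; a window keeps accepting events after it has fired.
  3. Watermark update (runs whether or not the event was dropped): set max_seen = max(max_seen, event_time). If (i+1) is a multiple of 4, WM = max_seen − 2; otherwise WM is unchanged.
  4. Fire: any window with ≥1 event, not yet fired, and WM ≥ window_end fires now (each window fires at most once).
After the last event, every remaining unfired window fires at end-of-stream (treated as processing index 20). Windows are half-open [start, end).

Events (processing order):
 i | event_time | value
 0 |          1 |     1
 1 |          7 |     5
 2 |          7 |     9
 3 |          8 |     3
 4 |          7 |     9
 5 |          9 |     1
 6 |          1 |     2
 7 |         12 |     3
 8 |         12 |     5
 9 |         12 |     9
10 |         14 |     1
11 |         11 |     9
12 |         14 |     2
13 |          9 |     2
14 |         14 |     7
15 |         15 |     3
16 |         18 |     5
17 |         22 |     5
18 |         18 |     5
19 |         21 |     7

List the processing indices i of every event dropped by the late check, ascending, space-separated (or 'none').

6 13

i=0 t=1 v=1: → [1,4); WM=−∞
i=1 t=7 v=5: → [7,10); WM=−∞
i=2 t=7 v=9: → [7,10); WM=−∞
i=3 t=8 v=3: → [7,11); WM=6
i=4 t=7 v=9: → [7,11); WM=6
i=5 t=9 v=1: → [7,12); WM=6
i=6 t=1 v=2: DROP (t<6-2); WM=6
i=7 t=12 v=3: → [12,15); WM=10
i=8 t=12 v=5: → [12,15); WM=10
i=9 t=12 v=9: → [12,15); WM=10
i=10 t=14 v=1: → [12,17); WM=10
i=11 t=11 v=9: → [7,17); WM=12
i=12 t=14 v=2: → [7,17); WM=12
i=13 t=9 v=2: DROP (t<12-2); WM=12
i=14 t=14 v=7: → [7,17); WM=12
i=15 t=15 v=3: → [7,18); WM=13
i=16 t=18 v=5: → [18,21); WM=13
i=17 t=22 v=5: → [22,25); WM=13
i=18 t=18 v=5: → [18,21); WM=13
i=19 t=21 v=7: → [21,25); WM=20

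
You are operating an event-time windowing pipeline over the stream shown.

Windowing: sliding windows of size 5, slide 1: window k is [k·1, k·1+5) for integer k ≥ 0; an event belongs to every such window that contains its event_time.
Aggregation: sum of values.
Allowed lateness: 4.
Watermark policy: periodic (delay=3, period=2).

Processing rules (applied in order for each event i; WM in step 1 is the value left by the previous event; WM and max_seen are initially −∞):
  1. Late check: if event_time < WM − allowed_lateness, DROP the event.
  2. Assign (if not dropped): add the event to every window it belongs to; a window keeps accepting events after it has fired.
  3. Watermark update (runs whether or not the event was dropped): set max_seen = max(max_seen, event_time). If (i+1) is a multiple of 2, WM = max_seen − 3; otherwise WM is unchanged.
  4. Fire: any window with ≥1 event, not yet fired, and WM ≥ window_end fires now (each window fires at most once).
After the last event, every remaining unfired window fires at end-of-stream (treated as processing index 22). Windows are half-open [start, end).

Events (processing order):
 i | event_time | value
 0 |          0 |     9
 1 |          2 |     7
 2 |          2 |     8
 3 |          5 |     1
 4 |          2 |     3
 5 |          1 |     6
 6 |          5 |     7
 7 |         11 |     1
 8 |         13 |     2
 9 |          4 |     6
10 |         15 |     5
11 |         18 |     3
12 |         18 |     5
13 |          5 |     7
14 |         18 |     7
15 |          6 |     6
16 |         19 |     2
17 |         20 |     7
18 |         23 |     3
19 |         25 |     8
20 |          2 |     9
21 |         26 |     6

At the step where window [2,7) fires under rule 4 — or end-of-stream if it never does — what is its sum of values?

i=0 t=0 v=9: → [0,5); WM=−∞
i=1 t=2 v=7: → [2,7),[1,6),[0,5); WM=-1
i=2 t=2 v=8: → [2,7),[1,6),[0,5); WM=-1
i=3 t=5 v=1: → [5,10),[4,9),[3,8),[2,7),[1,6); WM=2
i=4 t=2 v=3: → [2,7),[1,6),[0,5); WM=2
i=5 t=1 v=6: → [1,6),[0,5); WM=2
i=6 t=5 v=7: → [5,10),[4,9),[3,8),[2,7),[1,6); WM=2
i=7 t=11 v=1: → [11,16),[10,15),[9,14),[8,13),[7,12); WM=8; [0,5) fires=33 [1,6) fires=32 [2,7) fires=26 [3,8) fires=8
i=8 t=13 v=2: → [13,18),[12,17),[11,16),[10,15),[9,14); WM=8
i=9 t=4 v=6: → [4,9),[3,8),[2,7),[1,6),[0,5); WM=10; [4,9) fires=14 [5,10) fires=8
i=10 t=15 v=5: → [15,20),[14,19),[13,18),[12,17),[11,16); WM=10
i=11 t=18 v=3: → [18,23),[17,22),[16,21),[15,20),[14,19); WM=15; [7,12) fires=1 [8,13) fires=1 [9,14) fires=3 [10,15) fires=3
i=12 t=18 v=5: → [18,23),[17,22),[16,21),[15,20),[14,19); WM=15
i=13 t=5 v=7: DROP (t<15-4); WM=15
i=14 t=18 v=7: → [18,23),[17,22),[16,21),[15,20),[14,19); WM=15
i=15 t=6 v=6: DROP (t<15-4); WM=15
i=16 t=19 v=2: → [19,24),[18,23),[17,22),[16,21),[15,20); WM=15
i=17 t=20 v=7: → [20,25),[19,24),[18,23),[17,22),[16,21); WM=17; [11,16) fires=8 [12,17) fires=7
i=18 t=23 v=3: → [23,28),[22,27),[21,26),[20,25),[19,24); WM=17
i=19 t=25 v=8: → [25,30),[24,29),[23,28),[22,27),[21,26); WM=22; [13,18) fires=7 [14,19) fires=20 [15,20) fires=22 [16,21) fires=24 [17,22) fires=24
i=20 t=2 v=9: DROP (t<22-4); WM=22
i=21 t=26 v=6: → [26,31),[25,30),[24,29),[23,28),[22,27); WM=23; [18,23) fires=24

26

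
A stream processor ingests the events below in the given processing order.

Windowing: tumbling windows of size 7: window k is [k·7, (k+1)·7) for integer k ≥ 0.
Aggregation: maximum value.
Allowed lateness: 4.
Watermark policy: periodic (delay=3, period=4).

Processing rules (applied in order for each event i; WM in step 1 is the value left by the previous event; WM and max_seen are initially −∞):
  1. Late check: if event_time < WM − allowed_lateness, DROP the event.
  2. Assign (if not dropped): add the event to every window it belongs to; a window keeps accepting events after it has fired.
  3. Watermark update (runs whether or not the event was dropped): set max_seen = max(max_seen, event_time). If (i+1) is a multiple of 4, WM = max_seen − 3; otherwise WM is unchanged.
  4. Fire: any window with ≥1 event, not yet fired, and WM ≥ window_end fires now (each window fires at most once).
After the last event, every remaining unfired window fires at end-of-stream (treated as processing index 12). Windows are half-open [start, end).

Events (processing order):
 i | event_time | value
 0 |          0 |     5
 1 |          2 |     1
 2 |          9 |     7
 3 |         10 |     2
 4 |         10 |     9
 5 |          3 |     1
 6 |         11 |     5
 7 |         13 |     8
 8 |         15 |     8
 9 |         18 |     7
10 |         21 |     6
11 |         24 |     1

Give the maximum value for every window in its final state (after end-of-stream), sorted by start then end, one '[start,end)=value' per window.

i=0 t=0 v=5: → [0,7); WM=−∞
i=1 t=2 v=1: → [0,7); WM=−∞
i=2 t=9 v=7: → [7,14); WM=−∞
i=3 t=10 v=2: → [7,14); WM=7; [0,7) fires=5
i=4 t=10 v=9: → [7,14); WM=7
i=5 t=3 v=1: → [0,7); WM=7
i=6 t=11 v=5: → [7,14); WM=7
i=7 t=13 v=8: → [7,14); WM=10
i=8 t=15 v=8: → [14,21); WM=10
i=9 t=18 v=7: → [14,21); WM=10
i=10 t=21 v=6: → [21,28); WM=10
i=11 t=24 v=1: → [21,28); WM=21; [7,14) fires=9 [14,21) fires=8

[0,7)=5 [7,14)=9 [14,21)=8 [21,28)=6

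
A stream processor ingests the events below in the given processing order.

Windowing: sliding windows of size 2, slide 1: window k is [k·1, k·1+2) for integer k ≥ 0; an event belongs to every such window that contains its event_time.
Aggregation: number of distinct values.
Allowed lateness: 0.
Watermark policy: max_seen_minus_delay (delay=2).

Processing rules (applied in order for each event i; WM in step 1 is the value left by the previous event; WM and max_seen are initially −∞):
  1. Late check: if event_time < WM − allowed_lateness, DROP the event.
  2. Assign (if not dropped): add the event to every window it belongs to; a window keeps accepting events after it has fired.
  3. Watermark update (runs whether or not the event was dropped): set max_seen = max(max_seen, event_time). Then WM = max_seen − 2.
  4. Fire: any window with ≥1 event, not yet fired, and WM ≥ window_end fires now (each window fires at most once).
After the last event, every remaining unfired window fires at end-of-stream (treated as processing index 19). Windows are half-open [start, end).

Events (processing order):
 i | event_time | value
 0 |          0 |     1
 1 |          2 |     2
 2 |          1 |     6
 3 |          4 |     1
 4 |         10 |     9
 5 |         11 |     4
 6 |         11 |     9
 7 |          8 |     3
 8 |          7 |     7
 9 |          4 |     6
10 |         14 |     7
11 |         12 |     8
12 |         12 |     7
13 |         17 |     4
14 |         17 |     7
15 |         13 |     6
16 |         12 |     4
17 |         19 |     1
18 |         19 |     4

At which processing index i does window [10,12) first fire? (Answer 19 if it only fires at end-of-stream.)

i=0 t=0 v=1: → [0,2); WM=-2
i=1 t=2 v=2: → [2,4),[1,3); WM=0
i=2 t=1 v=6: → [1,3),[0,2); WM=0
i=3 t=4 v=1: → [4,6),[3,5); WM=2; [0,2) fires=2
i=4 t=10 v=9: → [10,12),[9,11); WM=8; [1,3) fires=2 [2,4) fires=1 [3,5) fires=1 [4,6) fires=1
i=5 t=11 v=4: → [11,13),[10,12); WM=9
i=6 t=11 v=9: → [11,13),[10,12); WM=9
i=7 t=8 v=3: DROP (t<9-0); WM=9
i=8 t=7 v=7: DROP (t<9-0); WM=9
i=9 t=4 v=6: DROP (t<9-0); WM=9
i=10 t=14 v=7: → [14,16),[13,15); WM=12; [9,11) fires=1 [10,12) fires=2
i=11 t=12 v=8: → [12,14),[11,13); WM=12
i=12 t=12 v=7: → [12,14),[11,13); WM=12
i=13 t=17 v=4: → [17,19),[16,18); WM=15; [11,13) fires=4 [12,14) fires=2 [13,15) fires=1
i=14 t=17 v=7: → [17,19),[16,18); WM=15
i=15 t=13 v=6: DROP (t<15-0); WM=15
i=16 t=12 v=4: DROP (t<15-0); WM=15
i=17 t=19 v=1: → [19,21),[18,20); WM=17; [14,16) fires=1
i=18 t=19 v=4: → [19,21),[18,20); WM=17

10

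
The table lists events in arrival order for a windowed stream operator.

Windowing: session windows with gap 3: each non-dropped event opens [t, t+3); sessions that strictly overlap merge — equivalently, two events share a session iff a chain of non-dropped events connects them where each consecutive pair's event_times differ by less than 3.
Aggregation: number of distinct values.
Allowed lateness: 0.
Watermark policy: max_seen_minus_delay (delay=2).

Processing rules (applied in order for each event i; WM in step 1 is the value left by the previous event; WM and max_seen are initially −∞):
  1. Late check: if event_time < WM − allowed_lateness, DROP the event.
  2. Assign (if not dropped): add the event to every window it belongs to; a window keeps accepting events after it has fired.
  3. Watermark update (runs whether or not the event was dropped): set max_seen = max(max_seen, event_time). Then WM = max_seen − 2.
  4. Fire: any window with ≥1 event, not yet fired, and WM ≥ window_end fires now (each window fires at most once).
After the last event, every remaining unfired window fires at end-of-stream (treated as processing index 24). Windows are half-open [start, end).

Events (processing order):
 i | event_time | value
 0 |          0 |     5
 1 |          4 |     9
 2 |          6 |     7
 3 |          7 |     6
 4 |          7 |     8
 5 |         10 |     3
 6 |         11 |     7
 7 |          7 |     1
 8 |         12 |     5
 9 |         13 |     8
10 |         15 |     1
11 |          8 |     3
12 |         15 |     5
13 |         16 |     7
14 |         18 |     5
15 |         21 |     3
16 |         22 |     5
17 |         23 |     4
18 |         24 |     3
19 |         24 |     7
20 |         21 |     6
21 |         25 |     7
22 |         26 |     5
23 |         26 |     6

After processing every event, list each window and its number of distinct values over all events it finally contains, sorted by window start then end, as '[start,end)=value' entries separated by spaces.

[0,3)=1 [4,10)=4 [10,21)=5 [21,29)=5

i=0 t=0 v=5: → [0,3); WM=-2
i=1 t=4 v=9: → [4,7); WM=2
i=2 t=6 v=7: → [4,9); WM=4
i=3 t=7 v=6: → [4,10); WM=5
i=4 t=7 v=8: → [4,10); WM=5
i=5 t=10 v=3: → [10,13); WM=8
i=6 t=11 v=7: → [10,14); WM=9
i=7 t=7 v=1: DROP (t<9-0); WM=9
i=8 t=12 v=5: → [10,15); WM=10
i=9 t=13 v=8: → [10,16); WM=11
i=10 t=15 v=1: → [10,18); WM=13
i=11 t=8 v=3: DROP (t<13-0); WM=13
i=12 t=15 v=5: → [10,18); WM=13
i=13 t=16 v=7: → [10,19); WM=14
i=14 t=18 v=5: → [10,21); WM=16
i=15 t=21 v=3: → [21,24); WM=19
i=16 t=22 v=5: → [21,25); WM=20
i=17 t=23 v=4: → [21,26); WM=21
i=18 t=24 v=3: → [21,27); WM=22
i=19 t=24 v=7: → [21,27); WM=22
i=20 t=21 v=6: DROP (t<22-0); WM=22
i=21 t=25 v=7: → [21,28); WM=23
i=22 t=26 v=5: → [21,29); WM=24
i=23 t=26 v=6: → [21,29); WM=24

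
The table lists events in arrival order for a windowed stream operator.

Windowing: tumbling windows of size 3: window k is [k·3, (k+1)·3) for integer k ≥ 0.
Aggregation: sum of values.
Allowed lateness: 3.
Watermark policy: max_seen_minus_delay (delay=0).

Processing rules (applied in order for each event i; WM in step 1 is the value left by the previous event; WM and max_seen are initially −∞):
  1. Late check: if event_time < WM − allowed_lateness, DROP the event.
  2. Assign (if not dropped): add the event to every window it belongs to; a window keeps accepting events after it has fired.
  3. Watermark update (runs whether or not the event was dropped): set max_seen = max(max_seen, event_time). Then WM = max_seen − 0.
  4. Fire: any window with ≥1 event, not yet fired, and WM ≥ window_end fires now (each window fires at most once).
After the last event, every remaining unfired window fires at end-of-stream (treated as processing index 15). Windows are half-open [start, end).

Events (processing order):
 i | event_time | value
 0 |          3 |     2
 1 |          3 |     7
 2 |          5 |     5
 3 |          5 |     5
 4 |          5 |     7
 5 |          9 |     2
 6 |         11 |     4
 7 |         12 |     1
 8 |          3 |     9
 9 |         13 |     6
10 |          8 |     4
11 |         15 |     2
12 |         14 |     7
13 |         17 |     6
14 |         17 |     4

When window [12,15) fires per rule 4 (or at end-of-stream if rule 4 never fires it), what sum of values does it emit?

i=0 t=3 v=2: → [3,6); WM=3
i=1 t=3 v=7: → [3,6); WM=3
i=2 t=5 v=5: → [3,6); WM=5
i=3 t=5 v=5: → [3,6); WM=5
i=4 t=5 v=7: → [3,6); WM=5
i=5 t=9 v=2: → [9,12); WM=9; [3,6) fires=26
i=6 t=11 v=4: → [9,12); WM=11
i=7 t=12 v=1: → [12,15); WM=12; [9,12) fires=6
i=8 t=3 v=9: DROP (t<12-3); WM=12
i=9 t=13 v=6: → [12,15); WM=13
i=10 t=8 v=4: DROP (t<13-3); WM=13
i=11 t=15 v=2: → [15,18); WM=15; [12,15) fires=7
i=12 t=14 v=7: → [12,15); WM=15
i=13 t=17 v=6: → [15,18); WM=17
i=14 t=17 v=4: → [15,18); WM=17

7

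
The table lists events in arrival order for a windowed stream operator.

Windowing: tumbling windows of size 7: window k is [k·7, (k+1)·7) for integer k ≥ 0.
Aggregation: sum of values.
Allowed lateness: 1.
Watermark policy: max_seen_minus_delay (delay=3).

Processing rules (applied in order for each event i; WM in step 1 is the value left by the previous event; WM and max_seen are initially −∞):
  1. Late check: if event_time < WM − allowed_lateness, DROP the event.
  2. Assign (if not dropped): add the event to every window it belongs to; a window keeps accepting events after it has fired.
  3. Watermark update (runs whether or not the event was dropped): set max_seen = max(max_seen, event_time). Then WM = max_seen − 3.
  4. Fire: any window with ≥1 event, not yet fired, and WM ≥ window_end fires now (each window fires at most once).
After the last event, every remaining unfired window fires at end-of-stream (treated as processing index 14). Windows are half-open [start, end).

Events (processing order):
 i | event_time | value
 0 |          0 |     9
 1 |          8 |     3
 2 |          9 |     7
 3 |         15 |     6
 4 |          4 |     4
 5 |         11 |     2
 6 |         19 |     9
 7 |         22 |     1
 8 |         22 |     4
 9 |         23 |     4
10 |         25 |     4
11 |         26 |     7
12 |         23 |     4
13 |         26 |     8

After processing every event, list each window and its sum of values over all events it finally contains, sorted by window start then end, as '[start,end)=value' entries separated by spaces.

[0,7)=9 [7,14)=12 [14,21)=15 [21,28)=32

i=0 t=0 v=9: → [0,7); WM=-3
i=1 t=8 v=3: → [7,14); WM=5
i=2 t=9 v=7: → [7,14); WM=6
i=3 t=15 v=6: → [14,21); WM=12; [0,7) fires=9
i=4 t=4 v=4: DROP (t<12-1); WM=12
i=5 t=11 v=2: → [7,14); WM=12
i=6 t=19 v=9: → [14,21); WM=16; [7,14) fires=12
i=7 t=22 v=1: → [21,28); WM=19
i=8 t=22 v=4: → [21,28); WM=19
i=9 t=23 v=4: → [21,28); WM=20
i=10 t=25 v=4: → [21,28); WM=22; [14,21) fires=15
i=11 t=26 v=7: → [21,28); WM=23
i=12 t=23 v=4: → [21,28); WM=23
i=13 t=26 v=8: → [21,28); WM=23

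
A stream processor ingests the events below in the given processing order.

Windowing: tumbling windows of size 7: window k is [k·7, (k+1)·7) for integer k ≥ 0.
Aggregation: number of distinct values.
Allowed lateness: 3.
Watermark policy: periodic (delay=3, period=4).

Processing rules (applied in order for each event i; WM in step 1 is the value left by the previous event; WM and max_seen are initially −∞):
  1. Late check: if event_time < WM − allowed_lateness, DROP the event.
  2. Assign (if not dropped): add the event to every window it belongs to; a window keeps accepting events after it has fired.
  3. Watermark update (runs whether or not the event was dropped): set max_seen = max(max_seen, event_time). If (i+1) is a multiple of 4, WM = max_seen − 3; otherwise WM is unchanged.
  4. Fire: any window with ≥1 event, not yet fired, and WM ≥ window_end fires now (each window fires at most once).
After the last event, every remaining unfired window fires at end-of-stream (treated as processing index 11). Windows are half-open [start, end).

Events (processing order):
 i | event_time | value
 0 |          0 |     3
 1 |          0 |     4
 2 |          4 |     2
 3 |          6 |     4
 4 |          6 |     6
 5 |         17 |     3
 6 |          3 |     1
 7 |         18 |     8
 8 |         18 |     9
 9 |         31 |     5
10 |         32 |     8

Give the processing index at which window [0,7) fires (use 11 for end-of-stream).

i=0 t=0 v=3: → [0,7); WM=−∞
i=1 t=0 v=4: → [0,7); WM=−∞
i=2 t=4 v=2: → [0,7); WM=−∞
i=3 t=6 v=4: → [0,7); WM=3
i=4 t=6 v=6: → [0,7); WM=3
i=5 t=17 v=3: → [14,21); WM=3
i=6 t=3 v=1: → [0,7); WM=3
i=7 t=18 v=8: → [14,21); WM=15; [0,7) fires=5
i=8 t=18 v=9: → [14,21); WM=15
i=9 t=31 v=5: → [28,35); WM=15
i=10 t=32 v=8: → [28,35); WM=15

7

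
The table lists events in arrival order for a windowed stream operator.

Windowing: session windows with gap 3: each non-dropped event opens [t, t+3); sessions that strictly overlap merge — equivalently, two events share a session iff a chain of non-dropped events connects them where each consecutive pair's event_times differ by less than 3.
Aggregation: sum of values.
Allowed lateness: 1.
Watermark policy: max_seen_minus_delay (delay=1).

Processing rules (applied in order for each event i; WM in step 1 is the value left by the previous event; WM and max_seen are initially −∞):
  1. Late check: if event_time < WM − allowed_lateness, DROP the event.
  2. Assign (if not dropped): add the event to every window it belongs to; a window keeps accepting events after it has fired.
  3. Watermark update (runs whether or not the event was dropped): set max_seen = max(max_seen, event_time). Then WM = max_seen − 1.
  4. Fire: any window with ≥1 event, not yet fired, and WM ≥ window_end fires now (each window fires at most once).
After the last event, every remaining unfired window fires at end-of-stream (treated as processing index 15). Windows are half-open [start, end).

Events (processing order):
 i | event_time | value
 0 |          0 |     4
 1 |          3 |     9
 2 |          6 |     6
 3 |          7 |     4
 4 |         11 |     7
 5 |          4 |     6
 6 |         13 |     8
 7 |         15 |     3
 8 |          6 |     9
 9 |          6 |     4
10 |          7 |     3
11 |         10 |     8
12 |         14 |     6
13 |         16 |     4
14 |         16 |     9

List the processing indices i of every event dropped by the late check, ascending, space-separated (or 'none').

i=0 t=0 v=4: → [0,3); WM=-1
i=1 t=3 v=9: → [3,6); WM=2
i=2 t=6 v=6: → [6,9); WM=5
i=3 t=7 v=4: → [6,10); WM=6
i=4 t=11 v=7: → [11,14); WM=10
i=5 t=4 v=6: DROP (t<10-1); WM=10
i=6 t=13 v=8: → [11,16); WM=12
i=7 t=15 v=3: → [11,18); WM=14
i=8 t=6 v=9: DROP (t<14-1); WM=14
i=9 t=6 v=4: DROP (t<14-1); WM=14
i=10 t=7 v=3: DROP (t<14-1); WM=14
i=11 t=10 v=8: DROP (t<14-1); WM=14
i=12 t=14 v=6: → [11,18); WM=14
i=13 t=16 v=4: → [11,19); WM=15
i=14 t=16 v=9: → [11,19); WM=15

5 8 9 10 11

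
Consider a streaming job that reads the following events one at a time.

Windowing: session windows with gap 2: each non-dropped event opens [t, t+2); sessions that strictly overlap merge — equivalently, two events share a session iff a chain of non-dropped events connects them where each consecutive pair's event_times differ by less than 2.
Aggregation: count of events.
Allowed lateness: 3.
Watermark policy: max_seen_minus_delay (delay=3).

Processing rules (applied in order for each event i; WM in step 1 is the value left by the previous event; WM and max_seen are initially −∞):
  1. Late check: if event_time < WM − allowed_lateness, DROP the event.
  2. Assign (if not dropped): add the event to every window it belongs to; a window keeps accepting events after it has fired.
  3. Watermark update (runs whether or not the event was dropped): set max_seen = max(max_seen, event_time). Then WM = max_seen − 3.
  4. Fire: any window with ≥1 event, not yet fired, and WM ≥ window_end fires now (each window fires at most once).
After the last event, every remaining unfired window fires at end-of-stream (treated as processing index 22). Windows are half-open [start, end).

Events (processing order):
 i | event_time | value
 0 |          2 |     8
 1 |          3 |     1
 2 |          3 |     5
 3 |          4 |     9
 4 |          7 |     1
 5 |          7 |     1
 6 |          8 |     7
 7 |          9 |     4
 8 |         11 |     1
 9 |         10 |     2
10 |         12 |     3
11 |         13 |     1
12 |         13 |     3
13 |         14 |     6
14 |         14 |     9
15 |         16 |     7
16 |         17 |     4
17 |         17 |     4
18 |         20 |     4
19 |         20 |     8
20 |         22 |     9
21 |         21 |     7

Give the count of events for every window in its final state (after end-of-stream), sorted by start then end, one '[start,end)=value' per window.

[2,6)=4 [7,16)=11 [16,19)=3 [20,24)=4

i=0 t=2 v=8: → [2,4); WM=-1
i=1 t=3 v=1: → [2,5); WM=0
i=2 t=3 v=5: → [2,5); WM=0
i=3 t=4 v=9: → [2,6); WM=1
i=4 t=7 v=1: → [7,9); WM=4
i=5 t=7 v=1: → [7,9); WM=4
i=6 t=8 v=7: → [7,10); WM=5
i=7 t=9 v=4: → [7,11); WM=6
i=8 t=11 v=1: → [11,13); WM=8
i=9 t=10 v=2: → [7,13); WM=8
i=10 t=12 v=3: → [7,14); WM=9
i=11 t=13 v=1: → [7,15); WM=10
i=12 t=13 v=3: → [7,15); WM=10
i=13 t=14 v=6: → [7,16); WM=11
i=14 t=14 v=9: → [7,16); WM=11
i=15 t=16 v=7: → [16,18); WM=13
i=16 t=17 v=4: → [16,19); WM=14
i=17 t=17 v=4: → [16,19); WM=14
i=18 t=20 v=4: → [20,22); WM=17
i=19 t=20 v=8: → [20,22); WM=17
i=20 t=22 v=9: → [22,24); WM=19
i=21 t=21 v=7: → [20,24); WM=19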